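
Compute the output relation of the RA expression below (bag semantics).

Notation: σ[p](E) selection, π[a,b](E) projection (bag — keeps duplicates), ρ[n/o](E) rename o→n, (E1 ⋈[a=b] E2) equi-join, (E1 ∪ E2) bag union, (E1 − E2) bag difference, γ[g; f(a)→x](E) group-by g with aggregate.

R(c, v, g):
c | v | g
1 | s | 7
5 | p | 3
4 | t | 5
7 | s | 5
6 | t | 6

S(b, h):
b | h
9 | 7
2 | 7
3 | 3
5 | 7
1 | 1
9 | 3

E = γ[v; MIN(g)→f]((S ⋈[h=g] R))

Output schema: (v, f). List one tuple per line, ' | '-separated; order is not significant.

Row counts bottom-up:
  S → 6
  R → 5
  (S ⋈[h=g] R) → 5
  γ[v; MIN(g)→f]((S ⋈[h=g] R)) → 2

== RESULT ==
v | f
p | 3
s | 7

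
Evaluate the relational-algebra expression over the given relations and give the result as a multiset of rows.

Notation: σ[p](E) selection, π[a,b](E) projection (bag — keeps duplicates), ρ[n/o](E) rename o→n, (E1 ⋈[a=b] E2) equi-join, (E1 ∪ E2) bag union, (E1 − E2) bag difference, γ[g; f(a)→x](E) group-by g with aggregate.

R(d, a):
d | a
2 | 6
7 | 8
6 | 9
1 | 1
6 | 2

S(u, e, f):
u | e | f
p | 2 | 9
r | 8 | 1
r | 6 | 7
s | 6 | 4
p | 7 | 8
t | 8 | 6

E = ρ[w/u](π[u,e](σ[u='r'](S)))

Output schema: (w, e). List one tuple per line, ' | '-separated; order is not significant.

Stepwise |·|:
  S → 6
  σ[u='r'](S) → 2
  π[u,e](σ[u='r'](S)) → 2
  ρ[w/u](π[u,e](σ[u='r'](S))) → 2

== RESULT ==
w | e
r | 6
r | 8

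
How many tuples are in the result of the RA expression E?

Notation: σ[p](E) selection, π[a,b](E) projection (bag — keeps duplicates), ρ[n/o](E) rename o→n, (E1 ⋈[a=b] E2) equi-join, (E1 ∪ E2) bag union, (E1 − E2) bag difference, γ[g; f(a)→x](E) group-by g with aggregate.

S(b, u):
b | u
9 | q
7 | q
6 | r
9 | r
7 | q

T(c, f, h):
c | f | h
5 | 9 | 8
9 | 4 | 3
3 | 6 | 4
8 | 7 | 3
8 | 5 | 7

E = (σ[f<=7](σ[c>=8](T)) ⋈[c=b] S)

Stepwise |·|:
  T → 5
  σ[c>=8](T) → 3
  σ[f<=7](σ[c>=8](T)) → 3
  S → 5
  (σ[f<=7](σ[c>=8](T)) ⋈[c=b] S) → 2

|E| = 2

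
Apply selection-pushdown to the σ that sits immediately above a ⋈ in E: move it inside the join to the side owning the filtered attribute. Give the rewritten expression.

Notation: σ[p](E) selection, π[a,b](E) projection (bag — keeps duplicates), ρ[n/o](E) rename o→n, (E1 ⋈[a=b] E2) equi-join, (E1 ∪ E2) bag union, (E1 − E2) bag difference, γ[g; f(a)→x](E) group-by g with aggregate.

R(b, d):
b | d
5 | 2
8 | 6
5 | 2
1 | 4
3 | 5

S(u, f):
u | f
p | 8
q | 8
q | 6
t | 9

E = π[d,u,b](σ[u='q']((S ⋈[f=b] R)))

σ filters on u, owned by the left side.
E' = π[d,u,b]((σ[u='q'](S) ⋈[f=b] R))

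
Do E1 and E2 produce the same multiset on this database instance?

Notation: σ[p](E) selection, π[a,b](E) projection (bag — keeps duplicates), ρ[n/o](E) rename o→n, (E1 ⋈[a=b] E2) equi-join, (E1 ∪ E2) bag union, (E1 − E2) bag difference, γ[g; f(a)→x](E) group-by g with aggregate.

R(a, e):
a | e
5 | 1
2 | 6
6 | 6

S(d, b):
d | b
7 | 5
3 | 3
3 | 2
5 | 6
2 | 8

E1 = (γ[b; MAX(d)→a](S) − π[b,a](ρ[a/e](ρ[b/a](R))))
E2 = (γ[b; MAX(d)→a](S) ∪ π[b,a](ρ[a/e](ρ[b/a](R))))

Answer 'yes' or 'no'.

E1 per-node cardinality:
  S → 5
  γ[b; MAX(d)→a](S) → 5
  R → 3
  ρ[b/a](R) → 3
  ρ[a/e](ρ[b/a](R)) → 3
  π[b,a](ρ[a/e](ρ[b/a](R))) → 3
  (γ[b; MAX(d)→a](S) − π[b,a](ρ[a/e](ρ[b/a](R)))) → 5
E2 per-node cardinality:
  S → 5
  γ[b; MAX(d)→a](S) → 5
  R → 3
  ρ[b/a](R) → 3
  ρ[a/e](ρ[b/a](R)) → 3
  π[b,a](ρ[a/e](ρ[b/a](R))) → 3
  (γ[b; MAX(d)→a](S) ∪ π[b,a](ρ[a/e](ρ[b/a](R)))) → 8

E1 result:
b | a
2 | 3
3 | 3
5 | 7
6 | 5
8 | 2
E2 result:
b | a
2 | 3
2 | 6
3 | 3
5 | 1
5 | 7
6 | 5
6 | 6
8 | 2
Witness: (5, 1) appears 0× in E1 but 1× in E2.

no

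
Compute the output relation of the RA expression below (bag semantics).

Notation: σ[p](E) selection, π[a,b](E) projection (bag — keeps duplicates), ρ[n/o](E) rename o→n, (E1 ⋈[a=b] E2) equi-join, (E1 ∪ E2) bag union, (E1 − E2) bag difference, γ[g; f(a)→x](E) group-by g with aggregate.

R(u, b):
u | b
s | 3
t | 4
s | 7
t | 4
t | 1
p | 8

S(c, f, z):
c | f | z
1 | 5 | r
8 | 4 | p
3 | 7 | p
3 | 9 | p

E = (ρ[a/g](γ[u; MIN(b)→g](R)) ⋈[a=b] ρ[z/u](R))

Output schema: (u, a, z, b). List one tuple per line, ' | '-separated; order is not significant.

Subexpression sizes:
  R → 6
  γ[u; MIN(b)→g](R) → 3
  ρ[a/g](γ[u; MIN(b)→g](R)) → 3
  R → 6
  ρ[z/u](R) → 6
  (ρ[a/g](γ[u; MIN(b)→g](R)) ⋈[a=b] ρ[z/u](R)) → 3

== RESULT ==
u | a | z | b
p | 8 | p | 8
s | 3 | s | 3
t | 1 | t | 1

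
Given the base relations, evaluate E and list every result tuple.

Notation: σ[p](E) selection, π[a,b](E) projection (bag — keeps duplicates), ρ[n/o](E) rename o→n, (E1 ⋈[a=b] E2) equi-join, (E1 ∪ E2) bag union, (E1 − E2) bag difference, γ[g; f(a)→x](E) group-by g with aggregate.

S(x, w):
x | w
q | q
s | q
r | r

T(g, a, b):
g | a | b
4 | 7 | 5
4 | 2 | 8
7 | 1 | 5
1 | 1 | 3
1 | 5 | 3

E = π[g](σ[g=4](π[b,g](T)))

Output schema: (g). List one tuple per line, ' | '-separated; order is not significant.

Subexpression sizes:
  T → 5
  π[b,g](T) → 5
  σ[g=4](π[b,g](T)) → 2
  π[g](σ[g=4](π[b,g](T))) → 2

== RESULT ==
g
4
4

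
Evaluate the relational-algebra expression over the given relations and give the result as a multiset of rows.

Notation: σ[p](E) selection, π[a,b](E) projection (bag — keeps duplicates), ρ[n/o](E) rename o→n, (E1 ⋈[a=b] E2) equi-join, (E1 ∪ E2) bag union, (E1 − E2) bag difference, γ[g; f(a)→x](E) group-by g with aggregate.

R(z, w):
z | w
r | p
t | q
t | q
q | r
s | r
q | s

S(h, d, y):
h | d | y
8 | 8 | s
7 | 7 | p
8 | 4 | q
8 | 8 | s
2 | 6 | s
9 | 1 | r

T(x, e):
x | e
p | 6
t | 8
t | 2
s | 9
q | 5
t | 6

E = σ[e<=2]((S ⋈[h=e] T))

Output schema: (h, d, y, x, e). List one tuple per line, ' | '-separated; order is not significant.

Per-node cardinality:
  S → 6
  T → 6
  (S ⋈[h=e] T) → 5
  σ[e<=2]((S ⋈[h=e] T)) → 1

== RESULT ==
h | d | y | x | e
2 | 6 | s | t | 2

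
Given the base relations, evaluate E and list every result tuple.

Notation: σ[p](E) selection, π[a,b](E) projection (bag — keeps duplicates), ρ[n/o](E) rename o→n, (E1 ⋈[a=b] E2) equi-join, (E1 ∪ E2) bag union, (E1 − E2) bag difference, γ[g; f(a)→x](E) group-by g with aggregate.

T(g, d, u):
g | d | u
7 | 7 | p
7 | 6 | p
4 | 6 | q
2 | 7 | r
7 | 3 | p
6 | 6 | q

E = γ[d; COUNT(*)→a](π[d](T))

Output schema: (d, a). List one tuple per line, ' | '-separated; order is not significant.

Per-node cardinality:
  T → 6
  π[d](T) → 6
  γ[d; COUNT(*)→a](π[d](T)) → 3

== RESULT ==
d | a
3 | 1
6 | 3
7 | 2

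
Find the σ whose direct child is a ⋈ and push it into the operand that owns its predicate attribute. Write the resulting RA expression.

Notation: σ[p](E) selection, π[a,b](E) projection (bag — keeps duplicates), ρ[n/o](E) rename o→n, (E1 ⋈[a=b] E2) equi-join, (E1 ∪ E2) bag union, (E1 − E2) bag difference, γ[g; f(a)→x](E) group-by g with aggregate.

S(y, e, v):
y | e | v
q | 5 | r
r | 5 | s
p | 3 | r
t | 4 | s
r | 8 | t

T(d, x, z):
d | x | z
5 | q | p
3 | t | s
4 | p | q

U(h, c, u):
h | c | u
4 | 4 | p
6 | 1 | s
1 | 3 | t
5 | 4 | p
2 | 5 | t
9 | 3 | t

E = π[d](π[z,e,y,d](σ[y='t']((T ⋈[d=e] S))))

σ filters on y, owned by the right side.
E' = π[d](π[z,e,y,d]((T ⋈[d=e] σ[y='t'](S))))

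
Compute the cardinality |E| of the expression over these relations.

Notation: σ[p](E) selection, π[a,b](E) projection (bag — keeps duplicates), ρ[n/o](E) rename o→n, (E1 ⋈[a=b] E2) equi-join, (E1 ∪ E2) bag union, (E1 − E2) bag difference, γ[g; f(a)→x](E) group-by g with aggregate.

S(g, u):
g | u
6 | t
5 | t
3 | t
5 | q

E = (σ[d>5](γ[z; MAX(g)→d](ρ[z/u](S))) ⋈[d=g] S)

Row counts bottom-up:
  S → 4
  ρ[z/u](S) → 4
  γ[z; MAX(g)→d](ρ[z/u](S)) → 2
  σ[d>5](γ[z; MAX(g)→d](ρ[z/u](S))) → 1
  S → 4
  (σ[d>5](γ[z; MAX(g)→d](ρ[z/u](S))) ⋈[d=g] S) → 1

|E| = 1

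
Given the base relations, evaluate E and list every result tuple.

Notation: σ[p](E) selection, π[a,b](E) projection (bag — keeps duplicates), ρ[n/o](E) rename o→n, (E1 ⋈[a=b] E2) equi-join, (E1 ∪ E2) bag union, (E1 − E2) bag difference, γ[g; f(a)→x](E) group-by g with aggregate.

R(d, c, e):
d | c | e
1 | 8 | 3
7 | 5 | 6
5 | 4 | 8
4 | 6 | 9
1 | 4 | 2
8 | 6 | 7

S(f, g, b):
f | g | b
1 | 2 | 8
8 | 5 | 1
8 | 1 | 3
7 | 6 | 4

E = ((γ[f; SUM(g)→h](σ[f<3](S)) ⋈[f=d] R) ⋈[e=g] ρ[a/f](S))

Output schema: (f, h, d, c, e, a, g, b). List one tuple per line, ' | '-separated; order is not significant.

Stepwise |·|:
  S → 4
  σ[f<3](S) → 1
  γ[f; SUM(g)→h](σ[f<3](S)) → 1
  R → 6
  (γ[f; SUM(g)→h](σ[f<3](S)) ⋈[f=d] R) → 2
  S → 4
  ρ[a/f](S) → 4
  ((γ[f; SUM(g)→h](σ[f<3](S)) ⋈[f=d] R) ⋈[e=g] ρ[a/f](S)) → 1

== RESULT ==
f | h | d | c | e | a | g | b
1 | 2 | 1 | 4 | 2 | 1 | 2 | 8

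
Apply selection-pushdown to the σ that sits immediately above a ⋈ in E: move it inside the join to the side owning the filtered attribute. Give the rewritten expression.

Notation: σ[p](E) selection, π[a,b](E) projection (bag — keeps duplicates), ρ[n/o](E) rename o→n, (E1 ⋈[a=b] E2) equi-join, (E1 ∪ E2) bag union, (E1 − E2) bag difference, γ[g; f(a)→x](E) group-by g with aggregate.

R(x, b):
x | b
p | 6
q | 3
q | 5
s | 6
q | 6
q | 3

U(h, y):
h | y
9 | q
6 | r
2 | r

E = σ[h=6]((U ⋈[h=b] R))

σ filters on h, owned by the left side.
E' = (σ[h=6](U) ⋈[h=b] R)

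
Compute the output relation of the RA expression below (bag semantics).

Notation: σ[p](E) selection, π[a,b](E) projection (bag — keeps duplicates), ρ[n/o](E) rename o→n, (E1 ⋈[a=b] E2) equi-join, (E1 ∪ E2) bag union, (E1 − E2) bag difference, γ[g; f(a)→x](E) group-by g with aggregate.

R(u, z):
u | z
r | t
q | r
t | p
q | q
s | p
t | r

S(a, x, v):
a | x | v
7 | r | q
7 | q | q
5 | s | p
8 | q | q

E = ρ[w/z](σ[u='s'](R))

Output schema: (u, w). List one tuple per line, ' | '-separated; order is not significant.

Subexpression sizes:
  R → 6
  σ[u='s'](R) → 1
  ρ[w/z](σ[u='s'](R)) → 1

== RESULT ==
u | w
s | p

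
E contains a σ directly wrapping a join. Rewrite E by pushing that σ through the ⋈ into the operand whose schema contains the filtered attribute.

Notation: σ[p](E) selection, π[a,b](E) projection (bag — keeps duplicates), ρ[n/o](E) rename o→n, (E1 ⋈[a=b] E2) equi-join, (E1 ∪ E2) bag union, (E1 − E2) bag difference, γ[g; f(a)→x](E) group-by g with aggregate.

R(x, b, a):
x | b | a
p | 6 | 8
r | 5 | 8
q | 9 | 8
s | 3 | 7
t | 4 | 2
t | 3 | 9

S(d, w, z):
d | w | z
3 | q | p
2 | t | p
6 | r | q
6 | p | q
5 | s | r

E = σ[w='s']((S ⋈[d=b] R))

σ filters on w, owned by the left side.
E' = (σ[w='s'](S) ⋈[d=b] R)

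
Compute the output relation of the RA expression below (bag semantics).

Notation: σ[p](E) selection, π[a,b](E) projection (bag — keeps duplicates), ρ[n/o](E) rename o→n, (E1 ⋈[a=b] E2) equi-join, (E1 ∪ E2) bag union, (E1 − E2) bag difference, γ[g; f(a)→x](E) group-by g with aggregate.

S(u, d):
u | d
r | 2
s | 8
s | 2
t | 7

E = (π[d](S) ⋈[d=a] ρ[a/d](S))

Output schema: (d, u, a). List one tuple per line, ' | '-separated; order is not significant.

Subexpression sizes:
  S → 4
  π[d](S) → 4
  S → 4
  ρ[a/d](S) → 4
  (π[d](S) ⋈[d=a] ρ[a/d](S)) → 6

== RESULT ==
d | u | a
2 | r | 2
2 | r | 2
2 | s | 2
2 | s | 2
7 | t | 7
8 | s | 8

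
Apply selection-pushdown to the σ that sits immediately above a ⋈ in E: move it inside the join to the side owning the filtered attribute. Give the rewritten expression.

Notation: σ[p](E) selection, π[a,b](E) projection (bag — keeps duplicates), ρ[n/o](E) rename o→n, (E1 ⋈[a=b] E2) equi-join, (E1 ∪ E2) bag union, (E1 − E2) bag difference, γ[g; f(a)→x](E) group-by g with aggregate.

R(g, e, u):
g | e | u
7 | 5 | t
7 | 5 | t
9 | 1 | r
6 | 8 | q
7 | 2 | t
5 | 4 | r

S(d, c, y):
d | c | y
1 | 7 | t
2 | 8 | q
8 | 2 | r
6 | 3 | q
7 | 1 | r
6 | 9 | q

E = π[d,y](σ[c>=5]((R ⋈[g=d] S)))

σ filters on c, owned by the right side.
E' = π[d,y]((R ⋈[g=d] σ[c>=5](S)))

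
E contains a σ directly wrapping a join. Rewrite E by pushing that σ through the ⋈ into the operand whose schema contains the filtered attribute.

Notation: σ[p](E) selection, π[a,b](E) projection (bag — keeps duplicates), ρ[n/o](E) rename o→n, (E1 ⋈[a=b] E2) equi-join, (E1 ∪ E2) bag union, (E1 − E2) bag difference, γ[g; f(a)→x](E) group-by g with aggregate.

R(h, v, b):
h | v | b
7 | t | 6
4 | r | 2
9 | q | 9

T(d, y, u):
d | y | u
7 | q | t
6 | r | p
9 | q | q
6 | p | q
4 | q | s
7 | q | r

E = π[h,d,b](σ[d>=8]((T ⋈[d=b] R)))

σ filters on d, owned by the left side.
E' = π[h,d,b]((σ[d>=8](T) ⋈[d=b] R))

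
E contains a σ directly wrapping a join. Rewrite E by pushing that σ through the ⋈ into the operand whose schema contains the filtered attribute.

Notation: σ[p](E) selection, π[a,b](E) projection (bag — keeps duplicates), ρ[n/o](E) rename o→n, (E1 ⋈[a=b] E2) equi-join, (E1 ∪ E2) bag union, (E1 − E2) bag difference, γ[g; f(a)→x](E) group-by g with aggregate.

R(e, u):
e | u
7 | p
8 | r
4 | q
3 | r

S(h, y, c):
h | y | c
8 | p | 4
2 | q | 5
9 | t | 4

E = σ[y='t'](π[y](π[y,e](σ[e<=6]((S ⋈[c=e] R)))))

σ filters on e, owned by the right side.
E' = σ[y='t'](π[y](π[y,e]((S ⋈[c=e] σ[e<=6](R)))))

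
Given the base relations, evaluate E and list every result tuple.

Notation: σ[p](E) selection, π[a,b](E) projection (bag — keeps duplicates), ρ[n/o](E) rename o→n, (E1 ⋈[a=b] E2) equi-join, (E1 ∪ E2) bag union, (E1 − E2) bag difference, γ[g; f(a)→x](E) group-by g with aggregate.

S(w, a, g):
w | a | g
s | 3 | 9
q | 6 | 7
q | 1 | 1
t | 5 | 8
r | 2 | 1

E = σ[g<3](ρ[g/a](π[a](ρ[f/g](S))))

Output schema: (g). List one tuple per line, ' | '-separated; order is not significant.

Row counts bottom-up:
  S → 5
  ρ[f/g](S) → 5
  π[a](ρ[f/g](S)) → 5
  ρ[g/a](π[a](ρ[f/g](S))) → 5
  σ[g<3](ρ[g/a](π[a](ρ[f/g](S)))) → 2

== RESULT ==
g
1
2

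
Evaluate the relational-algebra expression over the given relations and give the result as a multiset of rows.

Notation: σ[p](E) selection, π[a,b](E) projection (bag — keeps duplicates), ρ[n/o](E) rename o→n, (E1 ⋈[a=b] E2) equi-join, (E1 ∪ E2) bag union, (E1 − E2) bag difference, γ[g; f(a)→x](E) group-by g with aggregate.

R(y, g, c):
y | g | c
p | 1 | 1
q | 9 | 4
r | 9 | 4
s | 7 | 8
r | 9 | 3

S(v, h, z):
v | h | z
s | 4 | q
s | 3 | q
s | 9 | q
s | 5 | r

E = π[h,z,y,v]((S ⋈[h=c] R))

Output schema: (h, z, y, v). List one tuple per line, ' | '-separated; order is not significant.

Subexpression sizes:
  S → 4
  R → 5
  (S ⋈[h=c] R) → 3
  π[h,z,y,v]((S ⋈[h=c] R)) → 3

== RESULT ==
h | z | y | v
3 | q | r | s
4 | q | q | s
4 | q | r | s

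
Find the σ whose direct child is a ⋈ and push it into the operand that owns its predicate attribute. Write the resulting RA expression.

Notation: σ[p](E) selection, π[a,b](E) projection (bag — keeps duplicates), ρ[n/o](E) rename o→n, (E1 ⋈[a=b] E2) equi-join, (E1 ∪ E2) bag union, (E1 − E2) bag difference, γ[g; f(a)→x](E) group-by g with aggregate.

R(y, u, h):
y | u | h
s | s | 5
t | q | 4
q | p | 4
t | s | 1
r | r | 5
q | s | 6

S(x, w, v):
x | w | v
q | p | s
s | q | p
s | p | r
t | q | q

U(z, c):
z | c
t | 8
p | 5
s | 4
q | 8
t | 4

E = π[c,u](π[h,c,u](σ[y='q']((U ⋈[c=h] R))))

σ filters on y, owned by the right side.
E' = π[c,u](π[h,c,u]((U ⋈[c=h] σ[y='q'](R))))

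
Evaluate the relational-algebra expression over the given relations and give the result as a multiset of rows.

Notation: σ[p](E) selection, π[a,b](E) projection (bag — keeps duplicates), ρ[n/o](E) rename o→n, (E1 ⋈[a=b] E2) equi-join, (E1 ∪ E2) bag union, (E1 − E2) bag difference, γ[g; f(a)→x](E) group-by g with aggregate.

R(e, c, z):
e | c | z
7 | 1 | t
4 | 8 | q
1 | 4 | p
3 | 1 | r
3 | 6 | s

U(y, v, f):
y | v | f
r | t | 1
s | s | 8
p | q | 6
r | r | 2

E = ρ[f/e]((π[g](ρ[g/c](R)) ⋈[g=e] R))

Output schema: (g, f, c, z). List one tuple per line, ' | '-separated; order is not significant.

Per-node cardinality:
  R → 5
  ρ[g/c](R) → 5
  π[g](ρ[g/c](R)) → 5
  R → 5
  (π[g](ρ[g/c](R)) ⋈[g=e] R) → 3
  ρ[f/e]((π[g](ρ[g/c](R)) ⋈[g=e] R)) → 3

== RESULT ==
g | f | c | z
1 | 1 | 4 | p
1 | 1 | 4 | p
4 | 4 | 8 | q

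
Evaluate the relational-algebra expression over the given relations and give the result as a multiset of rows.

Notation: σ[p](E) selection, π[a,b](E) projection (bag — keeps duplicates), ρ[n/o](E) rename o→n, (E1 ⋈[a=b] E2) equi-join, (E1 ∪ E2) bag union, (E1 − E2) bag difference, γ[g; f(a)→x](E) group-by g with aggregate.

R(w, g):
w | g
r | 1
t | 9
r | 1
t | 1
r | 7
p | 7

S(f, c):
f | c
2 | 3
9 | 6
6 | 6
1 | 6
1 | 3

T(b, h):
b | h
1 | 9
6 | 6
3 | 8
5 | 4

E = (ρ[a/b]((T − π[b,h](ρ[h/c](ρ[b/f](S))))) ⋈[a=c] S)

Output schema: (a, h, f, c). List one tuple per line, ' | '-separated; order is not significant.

Per-node cardinality:
  T → 4
  S → 5
  ρ[b/f](S) → 5
  ρ[h/c](ρ[b/f](S)) → 5
  π[b,h](ρ[h/c](ρ[b/f](S))) → 5
  (T − π[b,h](ρ[h/c](ρ[b/f](S)))) → 3
  ρ[a/b]((T − π[b,h](ρ[h/c](ρ[b/f](S))))) → 3
  S → 5
  (ρ[a/b]((T − π[b,h](ρ[h/c](ρ[b/f](S))))) ⋈[a=c] S) → 2

== RESULT ==
a | h | f | c
3 | 8 | 1 | 3
3 | 8 | 2 | 3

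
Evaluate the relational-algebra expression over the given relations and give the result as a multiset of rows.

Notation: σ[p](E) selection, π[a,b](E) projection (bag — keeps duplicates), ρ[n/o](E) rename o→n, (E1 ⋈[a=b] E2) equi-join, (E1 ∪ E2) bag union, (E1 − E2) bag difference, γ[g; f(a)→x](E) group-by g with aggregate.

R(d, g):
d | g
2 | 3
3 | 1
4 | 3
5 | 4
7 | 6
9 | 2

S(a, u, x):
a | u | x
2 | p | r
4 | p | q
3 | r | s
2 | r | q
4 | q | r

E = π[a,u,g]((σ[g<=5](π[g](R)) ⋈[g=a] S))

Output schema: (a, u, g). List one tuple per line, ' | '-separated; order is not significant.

Stepwise |·|:
  R → 6
  π[g](R) → 6
  σ[g<=5](π[g](R)) → 5
  S → 5
  (σ[g<=5](π[g](R)) ⋈[g=a] S) → 6
  π[a,u,g]((σ[g<=5](π[g](R)) ⋈[g=a] S)) → 6

== RESULT ==
a | u | g
2 | p | 2
2 | r | 2
3 | r | 3
3 | r | 3
4 | p | 4
4 | q | 4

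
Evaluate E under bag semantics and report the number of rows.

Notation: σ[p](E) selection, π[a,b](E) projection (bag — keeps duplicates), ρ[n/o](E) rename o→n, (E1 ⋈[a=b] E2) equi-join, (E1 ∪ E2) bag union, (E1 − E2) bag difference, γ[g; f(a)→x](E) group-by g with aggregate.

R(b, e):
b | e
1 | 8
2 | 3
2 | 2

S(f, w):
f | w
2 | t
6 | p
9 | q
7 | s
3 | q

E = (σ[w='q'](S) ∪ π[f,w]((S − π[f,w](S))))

Stepwise |·|:
  S → 5
  σ[w='q'](S) → 2
  S → 5
  S → 5
  π[f,w](S) → 5
  (S − π[f,w](S)) → 0
  π[f,w]((S − π[f,w](S))) → 0
  (σ[w='q'](S) ∪ π[f,w]((S − π[f,w](S)))) → 2

|E| = 2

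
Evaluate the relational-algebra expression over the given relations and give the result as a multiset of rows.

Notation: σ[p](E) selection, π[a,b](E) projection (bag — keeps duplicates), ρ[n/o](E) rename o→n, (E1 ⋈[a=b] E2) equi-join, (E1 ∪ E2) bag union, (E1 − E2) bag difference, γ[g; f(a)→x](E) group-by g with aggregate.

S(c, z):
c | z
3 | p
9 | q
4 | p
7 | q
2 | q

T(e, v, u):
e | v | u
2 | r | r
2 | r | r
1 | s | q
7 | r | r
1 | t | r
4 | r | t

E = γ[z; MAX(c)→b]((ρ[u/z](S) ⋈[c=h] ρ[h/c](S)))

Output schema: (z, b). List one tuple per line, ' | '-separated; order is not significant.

Stepwise |·|:
  S → 5
  ρ[u/z](S) → 5
  S → 5
  ρ[h/c](S) → 5
  (ρ[u/z](S) ⋈[c=h] ρ[h/c](S)) → 5
  γ[z; MAX(c)→b]((ρ[u/z](S) ⋈[c=h] ρ[h/c](S))) → 2

== RESULT ==
z | b
p | 4
q | 9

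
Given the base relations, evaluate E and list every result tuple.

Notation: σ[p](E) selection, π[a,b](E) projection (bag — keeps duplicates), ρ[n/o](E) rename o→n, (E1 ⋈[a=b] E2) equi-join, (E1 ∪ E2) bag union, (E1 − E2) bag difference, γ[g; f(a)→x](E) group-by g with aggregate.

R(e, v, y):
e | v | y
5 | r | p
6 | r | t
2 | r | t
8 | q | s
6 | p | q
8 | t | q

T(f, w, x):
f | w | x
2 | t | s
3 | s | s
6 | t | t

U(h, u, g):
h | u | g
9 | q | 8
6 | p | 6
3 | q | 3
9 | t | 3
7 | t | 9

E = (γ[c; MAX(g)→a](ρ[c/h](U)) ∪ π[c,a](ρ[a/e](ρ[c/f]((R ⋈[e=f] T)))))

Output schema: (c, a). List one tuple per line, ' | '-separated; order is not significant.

Subexpression sizes:
  U → 5
  ρ[c/h](U) → 5
  γ[c; MAX(g)→a](ρ[c/h](U)) → 4
  R → 6
  T → 3
  (R ⋈[e=f] T) → 3
  ρ[c/f]((R ⋈[e=f] T)) → 3
  ρ[a/e](ρ[c/f]((R ⋈[e=f] T))) → 3
  π[c,a](ρ[a/e](ρ[c/f]((R ⋈[e=f] T)))) → 3
  (γ[c; MAX(g)→a](ρ[c/h](U)) ∪ π[c,a](ρ[a/e](ρ[c/f]((R ⋈[e=f] T))))) → 7

== RESULT ==
c | a
2 | 2
3 | 3
6 | 6
6 | 6
6 | 6
7 | 9
9 | 8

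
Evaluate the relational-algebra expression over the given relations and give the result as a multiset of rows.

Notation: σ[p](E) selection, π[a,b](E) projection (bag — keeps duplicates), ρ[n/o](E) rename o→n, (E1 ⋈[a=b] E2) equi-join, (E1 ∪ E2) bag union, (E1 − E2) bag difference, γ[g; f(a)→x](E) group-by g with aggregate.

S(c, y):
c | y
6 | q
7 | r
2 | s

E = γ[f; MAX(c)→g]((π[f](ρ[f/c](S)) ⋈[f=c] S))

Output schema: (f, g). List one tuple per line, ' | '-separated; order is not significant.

Row counts bottom-up:
  S → 3
  ρ[f/c](S) → 3
  π[f](ρ[f/c](S)) → 3
  S → 3
  (π[f](ρ[f/c](S)) ⋈[f=c] S) → 3
  γ[f; MAX(c)→g]((π[f](ρ[f/c](S)) ⋈[f=c] S)) → 3

== RESULT ==
f | g
2 | 2
6 | 6
7 | 7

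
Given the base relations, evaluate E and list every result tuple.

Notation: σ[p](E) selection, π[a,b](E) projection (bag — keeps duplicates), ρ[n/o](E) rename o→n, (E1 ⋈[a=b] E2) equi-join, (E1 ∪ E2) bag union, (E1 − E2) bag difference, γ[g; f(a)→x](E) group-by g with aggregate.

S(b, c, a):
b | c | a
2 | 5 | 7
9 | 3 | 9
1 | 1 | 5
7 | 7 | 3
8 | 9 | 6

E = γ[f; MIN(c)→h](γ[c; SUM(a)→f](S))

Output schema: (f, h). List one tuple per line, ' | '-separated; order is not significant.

Row counts bottom-up:
  S → 5
  γ[c; SUM(a)→f](S) → 5
  γ[f; MIN(c)→h](γ[c; SUM(a)→f](S)) → 5

== RESULT ==
f | h
3 | 7
5 | 1
6 | 9
7 | 5
9 | 3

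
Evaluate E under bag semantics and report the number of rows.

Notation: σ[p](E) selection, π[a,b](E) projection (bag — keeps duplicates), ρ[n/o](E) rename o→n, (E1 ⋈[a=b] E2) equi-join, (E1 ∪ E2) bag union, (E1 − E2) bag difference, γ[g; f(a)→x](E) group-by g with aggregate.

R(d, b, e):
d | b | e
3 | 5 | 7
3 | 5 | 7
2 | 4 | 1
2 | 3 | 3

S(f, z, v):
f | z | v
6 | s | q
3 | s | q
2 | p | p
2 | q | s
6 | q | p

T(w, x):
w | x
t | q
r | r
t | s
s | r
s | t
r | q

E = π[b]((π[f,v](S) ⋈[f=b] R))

Stepwise |·|:
  S → 5
  π[f,v](S) → 5
  R → 4
  (π[f,v](S) ⋈[f=b] R) → 1
  π[b]((π[f,v](S) ⋈[f=b] R)) → 1

|E| = 1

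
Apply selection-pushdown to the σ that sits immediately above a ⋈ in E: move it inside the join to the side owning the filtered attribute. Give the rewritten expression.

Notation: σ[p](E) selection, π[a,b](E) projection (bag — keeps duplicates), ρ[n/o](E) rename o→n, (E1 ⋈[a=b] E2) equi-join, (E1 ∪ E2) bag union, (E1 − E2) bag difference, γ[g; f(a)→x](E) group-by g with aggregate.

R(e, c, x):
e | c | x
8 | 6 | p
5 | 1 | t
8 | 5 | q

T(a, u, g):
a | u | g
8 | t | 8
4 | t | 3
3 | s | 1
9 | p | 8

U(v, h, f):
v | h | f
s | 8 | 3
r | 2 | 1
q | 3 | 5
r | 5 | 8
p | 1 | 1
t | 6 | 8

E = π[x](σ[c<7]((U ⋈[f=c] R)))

σ filters on c, owned by the right side.
E' = π[x]((U ⋈[f=c] σ[c<7](R)))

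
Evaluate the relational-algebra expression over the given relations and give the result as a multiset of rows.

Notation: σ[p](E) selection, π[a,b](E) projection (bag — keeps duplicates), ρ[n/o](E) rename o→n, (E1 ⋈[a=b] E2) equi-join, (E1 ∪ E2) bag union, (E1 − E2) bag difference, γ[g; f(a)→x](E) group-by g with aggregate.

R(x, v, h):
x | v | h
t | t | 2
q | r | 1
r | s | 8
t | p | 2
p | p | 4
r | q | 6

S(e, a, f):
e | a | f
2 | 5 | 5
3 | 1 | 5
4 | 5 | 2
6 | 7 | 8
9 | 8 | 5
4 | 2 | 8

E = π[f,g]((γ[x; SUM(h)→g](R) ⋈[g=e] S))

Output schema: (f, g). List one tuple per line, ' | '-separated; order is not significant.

Stepwise |·|:
  R → 6
  γ[x; SUM(h)→g](R) → 4
  S → 6
  (γ[x; SUM(h)→g](R) ⋈[g=e] S) → 4
  π[f,g]((γ[x; SUM(h)→g](R) ⋈[g=e] S)) → 4

== RESULT ==
f | g
2 | 4
2 | 4
8 | 4
8 | 4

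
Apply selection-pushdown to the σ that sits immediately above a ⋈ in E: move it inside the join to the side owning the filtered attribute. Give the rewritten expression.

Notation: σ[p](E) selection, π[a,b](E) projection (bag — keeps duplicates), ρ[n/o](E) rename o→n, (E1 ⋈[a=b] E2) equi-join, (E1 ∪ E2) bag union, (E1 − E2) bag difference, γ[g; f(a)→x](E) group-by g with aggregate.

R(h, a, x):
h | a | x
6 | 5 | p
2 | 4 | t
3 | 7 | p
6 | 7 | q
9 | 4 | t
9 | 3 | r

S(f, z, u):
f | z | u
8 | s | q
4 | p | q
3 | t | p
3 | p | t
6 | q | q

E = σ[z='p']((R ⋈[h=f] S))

σ filters on z, owned by the right side.
E' = (R ⋈[h=f] σ[z='p'](S))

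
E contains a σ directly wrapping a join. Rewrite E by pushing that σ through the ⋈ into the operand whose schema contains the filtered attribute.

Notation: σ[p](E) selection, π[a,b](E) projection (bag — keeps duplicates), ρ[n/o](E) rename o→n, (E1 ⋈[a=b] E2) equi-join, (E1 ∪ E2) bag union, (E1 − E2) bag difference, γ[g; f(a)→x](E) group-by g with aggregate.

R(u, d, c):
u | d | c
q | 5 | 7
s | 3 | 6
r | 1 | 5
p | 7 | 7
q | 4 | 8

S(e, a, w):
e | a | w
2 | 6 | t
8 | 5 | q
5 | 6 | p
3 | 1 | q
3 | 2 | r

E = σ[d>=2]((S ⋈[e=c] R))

σ filters on d, owned by the right side.
E' = (S ⋈[e=c] σ[d>=2](R))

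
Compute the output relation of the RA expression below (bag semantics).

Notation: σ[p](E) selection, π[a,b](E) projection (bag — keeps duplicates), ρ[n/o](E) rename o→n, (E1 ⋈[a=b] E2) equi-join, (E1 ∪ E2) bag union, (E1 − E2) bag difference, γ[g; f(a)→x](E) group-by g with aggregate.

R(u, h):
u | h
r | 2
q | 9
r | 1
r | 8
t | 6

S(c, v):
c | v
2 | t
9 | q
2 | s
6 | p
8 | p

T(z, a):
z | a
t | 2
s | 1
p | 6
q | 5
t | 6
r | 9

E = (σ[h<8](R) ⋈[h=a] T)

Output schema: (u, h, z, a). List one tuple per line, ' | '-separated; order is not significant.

Per-node cardinality:
  R → 5
  σ[h<8](R) → 3
  T → 6
  (σ[h<8](R) ⋈[h=a] T) → 4

== RESULT ==
u | h | z | a
r | 1 | s | 1
r | 2 | t | 2
t | 6 | p | 6
t | 6 | t | 6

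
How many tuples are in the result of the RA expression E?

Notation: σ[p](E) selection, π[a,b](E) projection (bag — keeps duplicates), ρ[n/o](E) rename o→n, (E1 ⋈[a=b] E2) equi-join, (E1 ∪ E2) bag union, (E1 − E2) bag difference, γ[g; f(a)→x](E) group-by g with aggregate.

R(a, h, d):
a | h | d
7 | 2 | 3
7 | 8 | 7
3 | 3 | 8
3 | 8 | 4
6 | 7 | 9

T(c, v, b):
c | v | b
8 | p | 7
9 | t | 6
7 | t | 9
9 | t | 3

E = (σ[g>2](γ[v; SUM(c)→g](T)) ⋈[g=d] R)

Subexpression sizes:
  T → 4
  γ[v; SUM(c)→g](T) → 2
  σ[g>2](γ[v; SUM(c)→g](T)) → 2
  R → 5
  (σ[g>2](γ[v; SUM(c)→g](T)) ⋈[g=d] R) → 1

|E| = 1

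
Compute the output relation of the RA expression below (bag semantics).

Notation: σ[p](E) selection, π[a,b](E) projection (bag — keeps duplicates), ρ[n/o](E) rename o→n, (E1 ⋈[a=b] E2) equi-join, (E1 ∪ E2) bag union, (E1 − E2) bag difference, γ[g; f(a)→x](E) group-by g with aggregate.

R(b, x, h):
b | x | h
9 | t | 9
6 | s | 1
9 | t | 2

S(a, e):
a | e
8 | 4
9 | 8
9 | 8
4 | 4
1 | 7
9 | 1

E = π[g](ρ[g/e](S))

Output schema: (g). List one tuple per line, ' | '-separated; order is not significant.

Subexpression sizes:
  S → 6
  ρ[g/e](S) → 6
  π[g](ρ[g/e](S)) → 6

== RESULT ==
g
1
4
4
7
8
8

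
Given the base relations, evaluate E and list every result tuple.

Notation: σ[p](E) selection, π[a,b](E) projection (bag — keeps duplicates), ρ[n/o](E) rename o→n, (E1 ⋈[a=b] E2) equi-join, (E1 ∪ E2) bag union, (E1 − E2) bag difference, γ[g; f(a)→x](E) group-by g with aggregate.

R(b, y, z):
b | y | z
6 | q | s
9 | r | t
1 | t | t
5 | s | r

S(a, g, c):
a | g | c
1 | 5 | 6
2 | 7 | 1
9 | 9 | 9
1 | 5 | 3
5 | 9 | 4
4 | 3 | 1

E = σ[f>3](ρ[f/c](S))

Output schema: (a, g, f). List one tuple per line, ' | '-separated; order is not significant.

Per-node cardinality:
  S → 6
  ρ[f/c](S) → 6
  σ[f>3](ρ[f/c](S)) → 3

== RESULT ==
a | g | f
1 | 5 | 6
5 | 9 | 4
9 | 9 | 9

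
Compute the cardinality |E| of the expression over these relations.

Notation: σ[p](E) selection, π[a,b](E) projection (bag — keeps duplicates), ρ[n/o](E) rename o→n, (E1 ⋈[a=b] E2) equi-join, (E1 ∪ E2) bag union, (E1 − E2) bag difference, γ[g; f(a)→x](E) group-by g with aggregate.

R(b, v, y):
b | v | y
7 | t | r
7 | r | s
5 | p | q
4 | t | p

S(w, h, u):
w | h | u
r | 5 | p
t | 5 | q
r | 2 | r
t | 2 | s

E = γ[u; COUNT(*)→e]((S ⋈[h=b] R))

Stepwise |·|:
  S → 4
  R → 4
  (S ⋈[h=b] R) → 2
  γ[u; COUNT(*)→e]((S ⋈[h=b] R)) → 2

|E| = 2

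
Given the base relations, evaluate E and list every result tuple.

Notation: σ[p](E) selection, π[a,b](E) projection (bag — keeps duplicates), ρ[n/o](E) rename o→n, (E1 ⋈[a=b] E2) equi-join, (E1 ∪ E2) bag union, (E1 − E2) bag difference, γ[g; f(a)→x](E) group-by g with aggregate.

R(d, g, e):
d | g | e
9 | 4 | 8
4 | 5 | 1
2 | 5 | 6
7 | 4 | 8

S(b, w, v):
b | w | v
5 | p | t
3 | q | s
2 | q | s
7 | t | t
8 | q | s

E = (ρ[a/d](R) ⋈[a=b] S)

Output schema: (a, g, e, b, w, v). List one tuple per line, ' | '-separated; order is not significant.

Row counts bottom-up:
  R → 4
  ρ[a/d](R) → 4
  S → 5
  (ρ[a/d](R) ⋈[a=b] S) → 2

== RESULT ==
a | g | e | b | w | v
2 | 5 | 6 | 2 | q | s
7 | 4 | 8 | 7 | t | t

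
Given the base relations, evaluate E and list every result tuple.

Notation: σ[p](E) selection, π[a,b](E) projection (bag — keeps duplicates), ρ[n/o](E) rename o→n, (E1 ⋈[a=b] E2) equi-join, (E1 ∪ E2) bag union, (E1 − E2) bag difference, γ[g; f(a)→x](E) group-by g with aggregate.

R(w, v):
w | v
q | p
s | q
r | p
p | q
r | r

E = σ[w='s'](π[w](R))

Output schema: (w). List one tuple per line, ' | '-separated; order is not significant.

Stepwise |·|:
  R → 5
  π[w](R) → 5
  σ[w='s'](π[w](R)) → 1

== RESULT ==
w
s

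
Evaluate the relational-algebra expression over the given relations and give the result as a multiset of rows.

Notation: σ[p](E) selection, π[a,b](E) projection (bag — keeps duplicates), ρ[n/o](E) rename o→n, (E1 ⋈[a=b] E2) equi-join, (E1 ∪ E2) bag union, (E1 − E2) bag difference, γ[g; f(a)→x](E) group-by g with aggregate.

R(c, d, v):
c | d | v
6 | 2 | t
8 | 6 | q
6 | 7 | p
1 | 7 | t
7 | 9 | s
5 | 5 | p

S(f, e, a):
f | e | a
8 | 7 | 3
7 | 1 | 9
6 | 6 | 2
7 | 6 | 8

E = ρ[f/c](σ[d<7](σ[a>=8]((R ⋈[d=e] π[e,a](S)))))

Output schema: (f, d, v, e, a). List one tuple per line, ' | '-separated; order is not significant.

Row counts bottom-up:
  R → 6
  S → 4
  π[e,a](S) → 4
  (R ⋈[d=e] π[e,a](S)) → 4
  σ[a>=8]((R ⋈[d=e] π[e,a](S))) → 1
  σ[d<7](σ[a>=8]((R ⋈[d=e] π[e,a](S)))) → 1
  ρ[f/c](σ[d<7](σ[a>=8]((R ⋈[d=e] π[e,a](S))))) → 1

== RESULT ==
f | d | v | e | a
8 | 6 | q | 6 | 8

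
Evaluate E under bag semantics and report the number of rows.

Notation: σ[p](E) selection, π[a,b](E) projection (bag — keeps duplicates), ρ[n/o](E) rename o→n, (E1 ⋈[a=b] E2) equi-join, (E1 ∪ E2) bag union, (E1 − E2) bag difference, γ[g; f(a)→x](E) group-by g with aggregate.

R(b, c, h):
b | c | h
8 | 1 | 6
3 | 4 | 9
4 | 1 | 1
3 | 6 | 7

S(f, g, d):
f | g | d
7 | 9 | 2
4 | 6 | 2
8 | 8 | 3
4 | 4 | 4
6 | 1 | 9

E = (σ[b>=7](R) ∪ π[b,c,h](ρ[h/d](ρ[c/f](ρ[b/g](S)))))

Stepwise |·|:
  R → 4
  σ[b>=7](R) → 1
  S → 5
  ρ[b/g](S) → 5
  ρ[c/f](ρ[b/g](S)) → 5
  ρ[h/d](ρ[c/f](ρ[b/g](S))) → 5
  π[b,c,h](ρ[h/d](ρ[c/f](ρ[b/g](S)))) → 5
  (σ[b>=7](R) ∪ π[b,c,h](ρ[h/d](ρ[c/f](ρ[b/g](S))))) → 6

|E| = 6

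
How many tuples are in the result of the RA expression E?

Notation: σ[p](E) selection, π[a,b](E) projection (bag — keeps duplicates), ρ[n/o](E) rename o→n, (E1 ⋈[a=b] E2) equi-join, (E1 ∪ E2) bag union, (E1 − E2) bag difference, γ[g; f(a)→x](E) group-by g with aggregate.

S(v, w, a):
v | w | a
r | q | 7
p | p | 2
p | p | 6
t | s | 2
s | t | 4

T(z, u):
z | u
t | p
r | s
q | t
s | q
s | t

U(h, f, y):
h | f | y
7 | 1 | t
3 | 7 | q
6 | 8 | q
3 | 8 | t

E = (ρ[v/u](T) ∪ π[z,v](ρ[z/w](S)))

Stepwise |·|:
  T → 5
  ρ[v/u](T) → 5
  S → 5
  ρ[z/w](S) → 5
  π[z,v](ρ[z/w](S)) → 5
  (ρ[v/u](T) ∪ π[z,v](ρ[z/w](S))) → 10

|E| = 10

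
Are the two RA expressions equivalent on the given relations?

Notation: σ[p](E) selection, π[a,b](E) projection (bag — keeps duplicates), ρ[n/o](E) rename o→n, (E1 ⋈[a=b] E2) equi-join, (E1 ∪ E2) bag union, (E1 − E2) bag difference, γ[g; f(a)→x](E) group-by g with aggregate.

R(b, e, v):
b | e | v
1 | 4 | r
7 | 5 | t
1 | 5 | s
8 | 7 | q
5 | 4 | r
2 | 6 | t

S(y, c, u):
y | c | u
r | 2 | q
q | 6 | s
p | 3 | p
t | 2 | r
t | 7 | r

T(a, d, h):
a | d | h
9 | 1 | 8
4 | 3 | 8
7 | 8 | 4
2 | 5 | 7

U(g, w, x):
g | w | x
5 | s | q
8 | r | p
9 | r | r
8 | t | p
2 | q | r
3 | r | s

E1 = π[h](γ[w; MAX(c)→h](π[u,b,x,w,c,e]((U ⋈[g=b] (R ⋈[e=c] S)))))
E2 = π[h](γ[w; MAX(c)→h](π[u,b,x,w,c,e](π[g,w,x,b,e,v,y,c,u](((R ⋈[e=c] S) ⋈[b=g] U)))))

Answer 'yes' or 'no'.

E1 stepwise |·|:
  U → 6
  R → 6
  S → 5
  (R ⋈[e=c] S) → 2
  (U ⋈[g=b] (R ⋈[e=c] S)) → 3
  π[u,b,x,w,c,e]((U ⋈[g=b] (R ⋈[e=c] S))) → 3
  γ[w; MAX(c)→h](π[u,b,x,w,c,e]((U ⋈[g=b] (R ⋈[e=c] S)))) → 3
  π[h](γ[w; MAX(c)→h](π[u,b,x,w,c,e]((U ⋈[g=b] (R ⋈[e=c] S))))) → 3
E2 stepwise |·|:
  R → 6
  S → 5
  (R ⋈[e=c] S) → 2
  U → 6
  ((R ⋈[e=c] S) ⋈[b=g] U) → 3
  π[g,w,x,b,e,v,y,c,u](((R ⋈[e=c] S) ⋈[b=g] U)) → 3
  π[u,b,x,w,c,e](π[g,w,x,b,e,v,y,c,u](((R ⋈[e=c] S) ⋈[b=g] U))) → 3
  γ[w; MAX(c)→h](π[u,b,x,w,c,e](π[g,w,x,b,e,v,y,c,u](((R ⋈[e=c] S) ⋈[b=g] U)))) → 3
  π[h](γ[w; MAX(c)→h](π[u,b,x,w,c,e](π[g,w,x,b,e,v,y,c,u](((R ⋈[e=c] S) ⋈[b=g] U))))) → 3

E1 and E2 produce the same multiset:
h
6
7
7

yes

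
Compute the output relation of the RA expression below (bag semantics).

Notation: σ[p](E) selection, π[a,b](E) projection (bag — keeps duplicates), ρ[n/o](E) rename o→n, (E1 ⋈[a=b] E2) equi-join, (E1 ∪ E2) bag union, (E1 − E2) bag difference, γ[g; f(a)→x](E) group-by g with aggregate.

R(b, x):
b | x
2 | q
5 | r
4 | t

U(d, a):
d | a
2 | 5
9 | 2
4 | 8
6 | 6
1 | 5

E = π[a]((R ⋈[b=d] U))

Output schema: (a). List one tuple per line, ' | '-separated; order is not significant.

Row counts bottom-up:
  R → 3
  U → 5
  (R ⋈[b=d] U) → 2
  π[a]((R ⋈[b=d] U)) → 2

== RESULT ==
a
5
8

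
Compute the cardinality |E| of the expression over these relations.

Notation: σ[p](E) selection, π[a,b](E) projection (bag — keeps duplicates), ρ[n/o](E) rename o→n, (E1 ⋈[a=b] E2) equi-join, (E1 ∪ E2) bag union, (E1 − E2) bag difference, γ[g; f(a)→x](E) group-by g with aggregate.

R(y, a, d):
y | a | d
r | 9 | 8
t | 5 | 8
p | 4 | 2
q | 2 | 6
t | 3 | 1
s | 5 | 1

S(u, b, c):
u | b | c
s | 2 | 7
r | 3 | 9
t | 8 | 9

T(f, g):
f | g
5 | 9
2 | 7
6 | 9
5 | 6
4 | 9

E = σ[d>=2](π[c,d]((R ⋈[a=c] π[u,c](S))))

Subexpression sizes:
  R → 6
  S → 3
  π[u,c](S) → 3
  (R ⋈[a=c] π[u,c](S)) → 2
  π[c,d]((R ⋈[a=c] π[u,c](S))) → 2
  σ[d>=2](π[c,d]((R ⋈[a=c] π[u,c](S)))) → 2

|E| = 2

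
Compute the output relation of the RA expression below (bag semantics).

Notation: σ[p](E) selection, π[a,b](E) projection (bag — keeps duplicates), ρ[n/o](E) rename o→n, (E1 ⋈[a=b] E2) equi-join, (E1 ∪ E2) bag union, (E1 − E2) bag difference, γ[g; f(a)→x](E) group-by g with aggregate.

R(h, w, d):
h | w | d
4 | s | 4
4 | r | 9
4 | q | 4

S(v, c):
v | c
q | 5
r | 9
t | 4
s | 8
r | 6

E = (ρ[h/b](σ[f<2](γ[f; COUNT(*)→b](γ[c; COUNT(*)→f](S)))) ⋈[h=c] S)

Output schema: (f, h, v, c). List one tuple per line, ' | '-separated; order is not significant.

Per-node cardinality:
  S → 5
  γ[c; COUNT(*)→f](S) → 5
  γ[f; COUNT(*)→b](γ[c; COUNT(*)→f](S)) → 1
  σ[f<2](γ[f; COUNT(*)→b](γ[c; COUNT(*)→f](S))) → 1
  ρ[h/b](σ[f<2](γ[f; COUNT(*)→b](γ[c; COUNT(*)→f](S)))) → 1
  S → 5
  (ρ[h/b](σ[f<2](γ[f; COUNT(*)→b](γ[c; COUNT(*)→f](S)))) ⋈[h=c] S) → 1

== RESULT ==
f | h | v | c
1 | 5 | q | 5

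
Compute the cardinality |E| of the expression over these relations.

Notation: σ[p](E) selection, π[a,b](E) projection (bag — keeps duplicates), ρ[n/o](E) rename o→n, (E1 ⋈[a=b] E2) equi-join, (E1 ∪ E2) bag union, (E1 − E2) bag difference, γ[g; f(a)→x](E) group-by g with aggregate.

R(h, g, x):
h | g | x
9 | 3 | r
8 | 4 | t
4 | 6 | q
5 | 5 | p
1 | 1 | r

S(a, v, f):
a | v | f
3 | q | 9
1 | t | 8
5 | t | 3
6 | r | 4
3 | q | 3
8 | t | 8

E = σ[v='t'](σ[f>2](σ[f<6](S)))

Per-node cardinality:
  S → 6
  σ[f<6](S) → 3
  σ[f>2](σ[f<6](S)) → 3
  σ[v='t'](σ[f>2](σ[f<6](S))) → 1

|E| = 1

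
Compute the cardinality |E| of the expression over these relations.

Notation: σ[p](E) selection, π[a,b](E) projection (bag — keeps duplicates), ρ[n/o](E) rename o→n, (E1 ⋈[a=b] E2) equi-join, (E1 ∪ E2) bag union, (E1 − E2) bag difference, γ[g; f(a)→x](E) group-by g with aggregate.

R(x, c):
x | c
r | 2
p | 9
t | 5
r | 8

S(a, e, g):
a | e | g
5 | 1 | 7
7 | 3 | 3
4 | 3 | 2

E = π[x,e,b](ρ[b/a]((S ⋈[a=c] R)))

Per-node cardinality:
  S → 3
  R → 4
  (S ⋈[a=c] R) → 1
  ρ[b/a]((S ⋈[a=c] R)) → 1
  π[x,e,b](ρ[b/a]((S ⋈[a=c] R))) → 1

|E| = 1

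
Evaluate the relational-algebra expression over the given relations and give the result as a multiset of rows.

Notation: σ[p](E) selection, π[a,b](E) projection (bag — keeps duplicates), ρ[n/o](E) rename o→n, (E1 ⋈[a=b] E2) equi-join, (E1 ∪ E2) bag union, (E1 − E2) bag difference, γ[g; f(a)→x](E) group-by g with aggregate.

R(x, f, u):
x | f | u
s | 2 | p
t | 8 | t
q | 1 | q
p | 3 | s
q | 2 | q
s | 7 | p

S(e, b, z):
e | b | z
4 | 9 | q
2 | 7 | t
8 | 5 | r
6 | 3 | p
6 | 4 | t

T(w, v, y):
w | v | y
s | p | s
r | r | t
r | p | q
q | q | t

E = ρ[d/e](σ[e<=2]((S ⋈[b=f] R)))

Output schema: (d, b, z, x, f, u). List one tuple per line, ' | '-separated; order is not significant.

Stepwise |·|:
  S → 5
  R → 6
  (S ⋈[b=f] R) → 2
  σ[e<=2]((S ⋈[b=f] R)) → 1
  ρ[d/e](σ[e<=2]((S ⋈[b=f] R))) → 1

== RESULT ==
d | b | z | x | f | u
2 | 7 | t | s | 7 | p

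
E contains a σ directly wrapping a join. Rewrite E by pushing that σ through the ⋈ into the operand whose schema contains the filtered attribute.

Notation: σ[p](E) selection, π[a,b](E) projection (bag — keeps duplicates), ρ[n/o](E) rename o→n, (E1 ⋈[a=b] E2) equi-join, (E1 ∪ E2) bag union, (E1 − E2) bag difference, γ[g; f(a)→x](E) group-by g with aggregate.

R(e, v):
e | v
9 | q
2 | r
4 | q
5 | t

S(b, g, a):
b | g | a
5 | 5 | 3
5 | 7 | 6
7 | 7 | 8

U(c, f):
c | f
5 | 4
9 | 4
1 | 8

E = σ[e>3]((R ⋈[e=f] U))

σ filters on e, owned by the left side.
E' = (σ[e>3](R) ⋈[e=f] U)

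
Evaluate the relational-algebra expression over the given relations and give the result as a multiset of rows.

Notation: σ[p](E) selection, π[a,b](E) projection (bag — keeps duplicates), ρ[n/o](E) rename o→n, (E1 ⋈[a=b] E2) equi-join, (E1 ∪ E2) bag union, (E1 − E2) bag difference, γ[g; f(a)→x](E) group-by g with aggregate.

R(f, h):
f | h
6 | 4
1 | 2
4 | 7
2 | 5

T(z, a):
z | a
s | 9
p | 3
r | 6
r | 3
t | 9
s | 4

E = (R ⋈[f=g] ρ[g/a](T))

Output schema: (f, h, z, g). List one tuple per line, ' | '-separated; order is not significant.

Row counts bottom-up:
  R → 4
  T → 6
  ρ[g/a](T) → 6
  (R ⋈[f=g] ρ[g/a](T)) → 2

== RESULT ==
f | h | z | g
4 | 7 | s | 4
6 | 4 | r | 6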